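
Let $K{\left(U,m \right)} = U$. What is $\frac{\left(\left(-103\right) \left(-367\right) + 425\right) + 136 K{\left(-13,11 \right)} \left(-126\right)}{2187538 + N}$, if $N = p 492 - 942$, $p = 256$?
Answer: $\frac{130497}{1156274} \approx 0.11286$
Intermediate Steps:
$N = 125010$ ($N = 256 \cdot 492 - 942 = 125952 - 942 = 125010$)
$\frac{\left(\left(-103\right) \left(-367\right) + 425\right) + 136 K{\left(-13,11 \right)} \left(-126\right)}{2187538 + N} = \frac{\left(\left(-103\right) \left(-367\right) + 425\right) + 136 \left(-13\right) \left(-126\right)}{2187538 + 125010} = \frac{\left(37801 + 425\right) - -222768}{2312548} = \left(38226 + 222768\right) \frac{1}{2312548} = 260994 \cdot \frac{1}{2312548} = \frac{130497}{1156274}$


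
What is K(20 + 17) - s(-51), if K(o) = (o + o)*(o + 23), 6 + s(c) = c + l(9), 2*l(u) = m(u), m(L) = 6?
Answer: 4494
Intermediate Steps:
l(u) = 3 (l(u) = (½)*6 = 3)
s(c) = -3 + c (s(c) = -6 + (c + 3) = -6 + (3 + c) = -3 + c)
K(o) = 2*o*(23 + o) (K(o) = (2*o)*(23 + o) = 2*o*(23 + o))
K(20 + 17) - s(-51) = 2*(20 + 17)*(23 + (20 + 17)) - (-3 - 51) = 2*37*(23 + 37) - 1*(-54) = 2*37*60 + 54 = 4440 + 54 = 4494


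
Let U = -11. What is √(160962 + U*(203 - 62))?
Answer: √159411 ≈ 399.26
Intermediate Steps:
√(160962 + U*(203 - 62)) = √(160962 - 11*(203 - 62)) = √(160962 - 11*141) = √(160962 - 1551) = √159411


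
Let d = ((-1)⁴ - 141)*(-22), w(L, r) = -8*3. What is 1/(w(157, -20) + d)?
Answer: 1/3056 ≈ 0.00032723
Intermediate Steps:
w(L, r) = -24
d = 3080 (d = (1 - 141)*(-22) = -140*(-22) = 3080)
1/(w(157, -20) + d) = 1/(-24 + 3080) = 1/3056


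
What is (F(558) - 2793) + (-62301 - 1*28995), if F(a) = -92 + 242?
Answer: -93939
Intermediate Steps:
F(a) = 150
(F(558) - 2793) + (-62301 - 1*28995) = (150 - 2793) + (-62301 - 1*28995) = -2643 + (-62301 - 28995) = -2643 - 91296 = -93939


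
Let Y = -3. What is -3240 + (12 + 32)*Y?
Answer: -3372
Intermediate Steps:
-3240 + (12 + 32)*Y = -3240 + (12 + 32)*(-3) = -3240 + 44*(-3) = -3240 - 132 = -3372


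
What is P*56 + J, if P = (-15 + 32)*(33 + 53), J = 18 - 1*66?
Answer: 81824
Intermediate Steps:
J = -48 (J = 18 - 66 = -48)
P = 1462 (P = 17*86 = 1462)
P*56 + J = 1462*56 - 48 = 81872 - 48 = 81824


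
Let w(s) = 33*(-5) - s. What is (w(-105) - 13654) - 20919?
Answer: -34633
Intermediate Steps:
w(s) = -165 - s
(w(-105) - 13654) - 20919 = ((-165 - 1*(-105)) - 13654) - 20919 = ((-165 + 105) - 13654) - 20919 = (-60 - 13654) - 20919 = -13714 - 20919 = -34633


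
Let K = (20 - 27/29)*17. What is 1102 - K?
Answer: 22557/29 ≈ 777.83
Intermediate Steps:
K = 9401/29 (K = (20 - 27*1/29)*17 = (20 - 27/29)*17 = (553/29)*17 = 9401/29 ≈ 324.17)
1102 - K = 1102 - 1*9401/29 = 1102 - 9401/29 = 22557/29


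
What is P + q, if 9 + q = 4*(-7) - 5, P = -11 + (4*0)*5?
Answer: -53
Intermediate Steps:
P = -11 (P = -11 + 0*5 = -11 + 0 = -11)
q = -42 (q = -9 + (4*(-7) - 5) = -9 + (-28 - 5) = -9 - 33 = -42)
P + q = -11 - 42 = -53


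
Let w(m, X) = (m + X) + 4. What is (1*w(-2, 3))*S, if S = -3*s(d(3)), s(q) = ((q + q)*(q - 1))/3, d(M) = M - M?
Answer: 0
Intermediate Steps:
d(M) = 0
s(q) = 2*q*(-1 + q)/3 (s(q) = ((2*q)*(-1 + q))*(1/3) = (2*q*(-1 + q))*(1/3) = 2*q*(-1 + q)/3)
w(m, X) = 4 + X + m (w(m, X) = (X + m) + 4 = 4 + X + m)
S = 0 (S = -2*0*(-1 + 0) = -2*0*(-1) = -3*0 = 0)
(1*w(-2, 3))*S = (1*(4 + 3 - 2))*0 = (1*5)*0 = 5*0 = 0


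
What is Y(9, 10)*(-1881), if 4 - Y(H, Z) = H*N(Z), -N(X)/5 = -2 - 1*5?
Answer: 584991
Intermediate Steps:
N(X) = 35 (N(X) = -5*(-2 - 1*5) = -5*(-2 - 5) = -5*(-7) = 35)
Y(H, Z) = 4 - 35*H (Y(H, Z) = 4 - H*35 = 4 - 35*H)
Y(9, 10)*(-1881) = (4 - 35*9)*(-1881) = (4 - 315)*(-1881) = -311*(-1881) = 584991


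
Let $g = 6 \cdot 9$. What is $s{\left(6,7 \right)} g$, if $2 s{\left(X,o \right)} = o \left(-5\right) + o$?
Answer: $-756$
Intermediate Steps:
$g = 54$
$s{\left(X,o \right)} = - 2 o$ ($s{\left(X,o \right)} = \frac{o \left(-5\right) + o}{2} = \frac{- 5 o + o}{2} = \frac{\left(-4\right) o}{2} = - 2 o$)
$s{\left(6,7 \right)} g = \left(-2\right) 7 \cdot 54 = \left(-14\right) 54 = -756$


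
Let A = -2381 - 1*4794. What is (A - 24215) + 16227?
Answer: -15163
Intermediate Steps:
A = -7175 (A = -2381 - 4794 = -7175)
(A - 24215) + 16227 = (-7175 - 24215) + 16227 = -31390 + 16227 = -15163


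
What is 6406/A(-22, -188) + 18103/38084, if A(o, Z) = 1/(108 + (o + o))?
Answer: 15613848759/38084 ≈ 4.0998e+5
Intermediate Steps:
A(o, Z) = 1/(108 + 2*o)
6406/A(-22, -188) + 18103/38084 = 6406/((1/(2*(54 - 22)))) + 18103/38084 = 6406/(((½)/32)) + 18103*(1/38084) = 6406/(((½)*(1/32))) + 18103/38084 = 6406/(1/64) + 18103/38084 = 6406*64 + 18103/38084 = 409984 + 18103/38084 = 15613848759/38084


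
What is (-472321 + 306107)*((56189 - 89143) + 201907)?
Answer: -28082353942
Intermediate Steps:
(-472321 + 306107)*((56189 - 89143) + 201907) = -166214*(-32954 + 201907) = -166214*168953 = -28082353942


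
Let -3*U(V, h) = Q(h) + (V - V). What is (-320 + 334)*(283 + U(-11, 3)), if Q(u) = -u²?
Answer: 4004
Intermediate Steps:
U(V, h) = h²/3 (U(V, h) = -(-h² + (V - V))/3 = -(-h² + 0)/3 = -(-1)*h²/3 = h²/3)
(-320 + 334)*(283 + U(-11, 3)) = (-320 + 334)*(283 + (⅓)*3²) = 14*(283 + (⅓)*9) = 14*(283 + 3) = 14*286 = 4004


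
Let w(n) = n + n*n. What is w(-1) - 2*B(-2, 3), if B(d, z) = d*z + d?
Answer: 16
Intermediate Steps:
B(d, z) = d + d*z
w(n) = n + n**2
w(-1) - 2*B(-2, 3) = -(1 - 1) - (-4)*(1 + 3) = -1*0 - (-4)*4 = 0 - 2*(-8) = 0 + 16 = 16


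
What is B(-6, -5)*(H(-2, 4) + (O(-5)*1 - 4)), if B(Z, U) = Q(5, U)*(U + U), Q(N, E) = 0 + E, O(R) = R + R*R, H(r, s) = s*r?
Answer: 400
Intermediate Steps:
H(r, s) = r*s
O(R) = R + R²
Q(N, E) = E
B(Z, U) = 2*U² (B(Z, U) = U*(U + U) = U*(2*U) = 2*U²)
B(-6, -5)*(H(-2, 4) + (O(-5)*1 - 4)) = (2*(-5)²)*(-2*4 + (-5*(1 - 5)*1 - 4)) = (2*25)*(-8 + (-5*(-4)*1 - 4)) = 50*(-8 + (20*1 - 4)) = 50*(-8 + (20 - 4)) = 50*(-8 + 16) = 50*8 = 400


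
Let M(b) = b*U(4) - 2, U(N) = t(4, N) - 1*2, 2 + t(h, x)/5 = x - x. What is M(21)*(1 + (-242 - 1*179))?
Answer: 106680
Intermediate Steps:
t(h, x) = -10 (t(h, x) = -10 + 5*(x - x) = -10 + 5*0 = -10 + 0 = -10)
U(N) = -12 (U(N) = -10 - 1*2 = -10 - 2 = -12)
M(b) = -2 - 12*b (M(b) = b*(-12) - 2 = -12*b - 2 = -2 - 12*b)
M(21)*(1 + (-242 - 1*179)) = (-2 - 12*21)*(1 + (-242 - 1*179)) = (-2 - 252)*(1 + (-242 - 179)) = -254*(1 - 421) = -254*(-420) = 106680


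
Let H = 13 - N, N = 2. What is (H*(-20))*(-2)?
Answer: 440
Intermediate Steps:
H = 11 (H = 13 - 1*2 = 13 - 2 = 11)
(H*(-20))*(-2) = (11*(-20))*(-2) = -220*(-2) = 440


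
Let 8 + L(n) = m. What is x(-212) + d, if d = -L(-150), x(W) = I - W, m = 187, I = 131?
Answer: 164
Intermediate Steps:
L(n) = 179 (L(n) = -8 + 187 = 179)
x(W) = 131 - W
d = -179 (d = -1*179 = -179)
x(-212) + d = (131 - 1*(-212)) - 179 = (131 + 212) - 179 = 343 - 179 = 164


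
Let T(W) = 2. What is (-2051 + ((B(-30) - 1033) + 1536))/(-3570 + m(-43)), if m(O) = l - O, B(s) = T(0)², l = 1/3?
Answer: 1158/2645 ≈ 0.43781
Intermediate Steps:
l = ⅓ ≈ 0.33333
B(s) = 4 (B(s) = 2² = 4)
m(O) = ⅓ - O
(-2051 + ((B(-30) - 1033) + 1536))/(-3570 + m(-43)) = (-2051 + ((4 - 1033) + 1536))/(-3570 + (⅓ - 1*(-43))) = (-2051 + (-1029 + 1536))/(-3570 + (⅓ + 43)) = (-2051 + 507)/(-3570 + 130/3) = -1544/(-10580/3) = -1544*(-3/10580) = 1158/2645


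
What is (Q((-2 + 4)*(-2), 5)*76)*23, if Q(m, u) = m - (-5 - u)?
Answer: 10488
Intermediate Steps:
Q(m, u) = 5 + m + u (Q(m, u) = m + (5 + u) = 5 + m + u)
(Q((-2 + 4)*(-2), 5)*76)*23 = ((5 + (-2 + 4)*(-2) + 5)*76)*23 = ((5 + 2*(-2) + 5)*76)*23 = ((5 - 4 + 5)*76)*23 = (6*76)*23 = 456*23 = 10488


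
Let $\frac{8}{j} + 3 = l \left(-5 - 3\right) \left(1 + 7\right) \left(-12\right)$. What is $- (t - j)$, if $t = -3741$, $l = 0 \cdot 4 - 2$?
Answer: $\frac{5757391}{1539} \approx 3741.0$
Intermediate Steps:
$l = -2$ ($l = 0 - 2 = -2$)
$j = - \frac{8}{1539}$ ($j = \frac{8}{-3 + - 2 \left(-5 - 3\right) \left(1 + 7\right) \left(-12\right)} = \frac{8}{-3 + - 2 \left(\left(-8\right) 8\right) \left(-12\right)} = \frac{8}{-3 + \left(-2\right) \left(-64\right) \left(-12\right)} = \frac{8}{-3 + 128 \left(-12\right)} = \frac{8}{-3 - 1536} = \frac{8}{-1539} = 8 \left(- \frac{1}{1539}\right) = - \frac{8}{1539} \approx -0.0051982$)
$- (t - j) = - (-3741 - - \frac{8}{1539}) = - (-3741 + \frac{8}{1539}) = \left(-1\right) \left(- \frac{5757391}{1539}\right) = \frac{5757391}{1539}$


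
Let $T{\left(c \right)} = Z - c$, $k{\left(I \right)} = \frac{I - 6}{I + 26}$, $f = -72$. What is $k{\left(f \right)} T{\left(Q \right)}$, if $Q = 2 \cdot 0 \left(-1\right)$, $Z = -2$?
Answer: $- \frac{78}{23} \approx -3.3913$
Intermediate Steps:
$k{\left(I \right)} = \frac{-6 + I}{26 + I}$
$Q = 0$ ($Q = 0 \left(-1\right) = 0$)
$T{\left(c \right)} = -2 - c$
$k{\left(f \right)} T{\left(Q \right)} = \frac{-6 - 72}{26 - 72} \left(-2 - 0\right) = \frac{1}{-46} \left(-78\right) \left(-2 + 0\right) = \left(- \frac{1}{46}\right) \left(-78\right) \left(-2\right) = \frac{39}{23} \left(-2\right) = - \frac{78}{23}$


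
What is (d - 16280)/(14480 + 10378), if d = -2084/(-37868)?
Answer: -154122239/235330686 ≈ -0.65492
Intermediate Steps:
d = 521/9467 (d = -2084*(-1/37868) = 521/9467 ≈ 0.055033)
(d - 16280)/(14480 + 10378) = (521/9467 - 16280)/(14480 + 10378) = -154122239/9467/24858 = -154122239/9467*1/24858 = -154122239/235330686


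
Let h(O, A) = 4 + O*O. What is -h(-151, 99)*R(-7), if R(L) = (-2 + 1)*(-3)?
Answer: -68415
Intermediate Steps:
h(O, A) = 4 + O²
R(L) = 3 (R(L) = -1*(-3) = 3)
-h(-151, 99)*R(-7) = -(4 + (-151)²)*3 = -(4 + 22801)*3 = -22805*3 = -1*68415 = -68415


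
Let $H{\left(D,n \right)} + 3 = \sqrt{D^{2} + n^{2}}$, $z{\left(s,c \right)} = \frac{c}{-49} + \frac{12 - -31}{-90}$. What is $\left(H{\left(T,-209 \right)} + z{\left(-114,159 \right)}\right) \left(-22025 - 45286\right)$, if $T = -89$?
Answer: $\frac{221729913}{490} - 67311 \sqrt{51602} \approx -1.4838 \cdot 10^{7}$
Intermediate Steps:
$z{\left(s,c \right)} = - \frac{43}{90} - \frac{c}{49}$ ($z{\left(s,c \right)} = c \left(- \frac{1}{49}\right) + \left(12 + 31\right) \left(- \frac{1}{90}\right) = - \frac{c}{49} + 43 \left(- \frac{1}{90}\right) = - \frac{c}{49} - \frac{43}{90} = - \frac{43}{90} - \frac{c}{49}$)
$H{\left(D,n \right)} = -3 + \sqrt{D^{2} + n^{2}}$
$\left(H{\left(T,-209 \right)} + z{\left(-114,159 \right)}\right) \left(-22025 - 45286\right) = \left(\left(-3 + \sqrt{\left(-89\right)^{2} + \left(-209\right)^{2}}\right) - \frac{16417}{4410}\right) \left(-22025 - 45286\right) = \left(\left(-3 + \sqrt{7921 + 43681}\right) - \frac{16417}{4410}\right) \left(-67311\right) = \left(\left(-3 + \sqrt{51602}\right) - \frac{16417}{4410}\right) \left(-67311\right) = \left(- \frac{29647}{4410} + \sqrt{51602}\right) \left(-67311\right) = \frac{221729913}{490} - 67311 \sqrt{51602}$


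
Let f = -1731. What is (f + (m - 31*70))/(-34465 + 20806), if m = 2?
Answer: 3899/13659 ≈ 0.28545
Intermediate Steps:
(f + (m - 31*70))/(-34465 + 20806) = (-1731 + (2 - 31*70))/(-34465 + 20806) = (-1731 + (2 - 2170))/(-13659) = (-1731 - 2168)*(-1/13659) = -3899*(-1/13659) = 3899/13659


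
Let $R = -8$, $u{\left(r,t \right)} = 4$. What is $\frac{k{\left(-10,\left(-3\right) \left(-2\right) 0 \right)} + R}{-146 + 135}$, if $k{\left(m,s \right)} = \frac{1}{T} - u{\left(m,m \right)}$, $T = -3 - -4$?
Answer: $1$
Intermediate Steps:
$T = 1$ ($T = -3 + 4 = 1$)
$k{\left(m,s \right)} = -3$ ($k{\left(m,s \right)} = 1^{-1} - 4 = 1 - 4 = -3$)
$\frac{k{\left(-10,\left(-3\right) \left(-2\right) 0 \right)} + R}{-146 + 135} = \frac{-3 - 8}{-146 + 135} = \frac{1}{-11} \left(-11\right) = \left(- \frac{1}{11}\right) \left(-11\right) = 1$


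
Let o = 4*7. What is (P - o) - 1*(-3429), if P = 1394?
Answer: 4795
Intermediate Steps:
o = 28
(P - o) - 1*(-3429) = (1394 - 1*28) - 1*(-3429) = (1394 - 28) + 3429 = 1366 + 3429 = 4795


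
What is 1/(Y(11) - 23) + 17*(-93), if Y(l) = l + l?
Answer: -1582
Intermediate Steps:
Y(l) = 2*l
1/(Y(11) - 23) + 17*(-93) = 1/(2*11 - 23) + 17*(-93) = 1/(22 - 23) - 1581 = 1/(-1) - 1581 = -1 - 1581 = -1582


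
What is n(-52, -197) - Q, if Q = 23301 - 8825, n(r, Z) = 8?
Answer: -14468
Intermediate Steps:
Q = 14476
n(-52, -197) - Q = 8 - 1*14476 = 8 - 14476 = -14468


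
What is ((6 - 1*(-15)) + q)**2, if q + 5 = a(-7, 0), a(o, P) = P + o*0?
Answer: 256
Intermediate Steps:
a(o, P) = P (a(o, P) = P + 0 = P)
q = -5 (q = -5 + 0 = -5)
((6 - 1*(-15)) + q)**2 = ((6 - 1*(-15)) - 5)**2 = ((6 + 15) - 5)**2 = (21 - 5)**2 = 16**2 = 256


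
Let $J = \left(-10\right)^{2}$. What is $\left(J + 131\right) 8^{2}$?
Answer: $14784$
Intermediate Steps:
$J = 100$
$\left(J + 131\right) 8^{2} = \left(100 + 131\right) 8^{2} = 231 \cdot 64 = 14784$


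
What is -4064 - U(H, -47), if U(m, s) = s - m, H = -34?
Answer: -4051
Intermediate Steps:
-4064 - U(H, -47) = -4064 - (-47 - 1*(-34)) = -4064 - (-47 + 34) = -4064 - 1*(-13) = -4064 + 13 = -4051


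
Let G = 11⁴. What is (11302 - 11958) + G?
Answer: 13985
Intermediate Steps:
G = 14641
(11302 - 11958) + G = (11302 - 11958) + 14641 = -656 + 14641 = 13985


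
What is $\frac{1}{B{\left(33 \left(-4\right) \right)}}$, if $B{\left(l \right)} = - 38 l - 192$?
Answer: $\frac{1}{4824} \approx 0.0002073$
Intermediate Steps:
$B{\left(l \right)} = -192 - 38 l$
$\frac{1}{B{\left(33 \left(-4\right) \right)}} = \frac{1}{-192 - 38 \cdot 33 \left(-4\right)} = \frac{1}{-192 - -5016} = \frac{1}{-192 + 5016} = \frac{1}{4824}$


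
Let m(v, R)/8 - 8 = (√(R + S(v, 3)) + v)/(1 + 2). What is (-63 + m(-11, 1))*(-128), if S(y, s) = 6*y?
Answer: 10880/3 - 1024*I*√65/3 ≈ 3626.7 - 2751.9*I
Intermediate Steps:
m(v, R) = 64 + 8*v/3 + 8*√(R + 6*v)/3 (m(v, R) = 64 + 8*((√(R + 6*v) + v)/(1 + 2)) = 64 + 8*((v + √(R + 6*v))/3) = 64 + 8*((v + √(R + 6*v))*(⅓)) = 64 + 8*(v/3 + √(R + 6*v)/3) = 64 + (8*v/3 + 8*√(R + 6*v)/3) = 64 + 8*v/3 + 8*√(R + 6*v)/3)
(-63 + m(-11, 1))*(-128) = (-63 + (64 + (8/3)*(-11) + 8*√(1 + 6*(-11))/3))*(-128) = (-63 + (64 - 88/3 + 8*√(1 - 66)/3))*(-128) = (-63 + (64 - 88/3 + 8*√(-65)/3))*(-128) = (-63 + (64 - 88/3 + 8*(I*√65)/3))*(-128) = (-63 + (64 - 88/3 + 8*I*√65/3))*(-128) = (-63 + (104/3 + 8*I*√65/3))*(-128) = (-85/3 + 8*I*√65/3)*(-128) = 10880/3 - 1024*I*√65/3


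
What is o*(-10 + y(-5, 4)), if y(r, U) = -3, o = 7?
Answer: -91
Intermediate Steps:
o*(-10 + y(-5, 4)) = 7*(-10 - 3) = 7*(-13) = -91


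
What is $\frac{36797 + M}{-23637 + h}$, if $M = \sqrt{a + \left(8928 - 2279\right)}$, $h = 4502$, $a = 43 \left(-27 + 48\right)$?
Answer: $- \frac{36797}{19135} - \frac{8 \sqrt{118}}{19135} \approx -1.9276$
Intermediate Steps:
$a = 903$ ($a = 43 \cdot 21 = 903$)
$M = 8 \sqrt{118}$ ($M = \sqrt{903 + \left(8928 - 2279\right)} = \sqrt{903 + 6649} = \sqrt{7552} = 8 \sqrt{118} \approx 86.902$)
$\frac{36797 + M}{-23637 + h} = \frac{36797 + 8 \sqrt{118}}{-23637 + 4502} = \frac{36797 + 8 \sqrt{118}}{-19135} = \left(36797 + 8 \sqrt{118}\right) \left(- \frac{1}{19135}\right) = - \frac{36797}{19135} - \frac{8 \sqrt{118}}{19135}$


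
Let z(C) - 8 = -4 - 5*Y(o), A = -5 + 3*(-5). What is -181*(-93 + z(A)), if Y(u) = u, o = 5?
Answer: 20634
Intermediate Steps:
A = -20 (A = -5 - 15 = -20)
z(C) = -21 (z(C) = 8 + (-4 - 5*5) = 8 + (-4 - 25) = 8 - 29 = -21)
-181*(-93 + z(A)) = -181*(-93 - 21) = -181*(-114) = 20634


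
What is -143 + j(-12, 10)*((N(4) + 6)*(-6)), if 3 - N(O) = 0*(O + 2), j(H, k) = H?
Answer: 505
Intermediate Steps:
N(O) = 3 (N(O) = 3 - 0*(O + 2) = 3 - 0*(2 + O) = 3 - 1*0 = 3 + 0 = 3)
-143 + j(-12, 10)*((N(4) + 6)*(-6)) = -143 - 12*(3 + 6)*(-6) = -143 - 108*(-6) = -143 - 12*(-54) = -143 + 648 = 505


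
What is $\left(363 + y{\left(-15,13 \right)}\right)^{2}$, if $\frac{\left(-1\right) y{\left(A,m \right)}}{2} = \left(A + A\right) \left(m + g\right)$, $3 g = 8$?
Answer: $1697809$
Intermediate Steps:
$g = \frac{8}{3}$ ($g = \frac{1}{3} \cdot 8 = \frac{8}{3} \approx 2.6667$)
$y{\left(A,m \right)} = - 4 A \left(\frac{8}{3} + m\right)$ ($y{\left(A,m \right)} = - 2 \left(A + A\right) \left(m + \frac{8}{3}\right) = - 2 \cdot 2 A \left(\frac{8}{3} + m\right) = - 4 A \left(\frac{8}{3} + m\right)$)
$\left(363 + y{\left(-15,13 \right)}\right)^{2} = \left(363 - - 20 \left(8 + 3 \cdot 13\right)\right)^{2} = \left(363 - - 20 \left(8 + 39\right)\right)^{2} = \left(363 - \left(-20\right) 47\right)^{2} = \left(363 + 940\right)^{2} = 1303^{2} = 1697809$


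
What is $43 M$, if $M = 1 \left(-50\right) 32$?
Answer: $-68800$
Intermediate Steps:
$M = -1600$ ($M = \left(-50\right) 32 = -1600$)
$43 M = 43 \left(-1600\right) = -68800$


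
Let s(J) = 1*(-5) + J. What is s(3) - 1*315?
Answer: -317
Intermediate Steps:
s(J) = -5 + J
s(3) - 1*315 = (-5 + 3) - 1*315 = -2 - 315 = -317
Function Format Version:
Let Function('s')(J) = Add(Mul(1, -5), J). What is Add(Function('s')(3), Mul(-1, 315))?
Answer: -317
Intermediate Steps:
Function('s')(J) = Add(-5, J)
Add(Function('s')(3), Mul(-1, 315)) = Add(Add(-5, 3), Mul(-1, 315)) = Add(-2, -315) = -317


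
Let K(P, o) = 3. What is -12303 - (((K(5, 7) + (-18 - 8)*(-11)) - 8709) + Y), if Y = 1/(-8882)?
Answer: -34488805/8882 ≈ -3883.0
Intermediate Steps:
Y = -1/8882 ≈ -0.00011259
-12303 - (((K(5, 7) + (-18 - 8)*(-11)) - 8709) + Y) = -12303 - (((3 + (-18 - 8)*(-11)) - 8709) - 1/8882) = -12303 - (((3 - 26*(-11)) - 8709) - 1/8882) = -12303 - (((3 + 286) - 8709) - 1/8882) = -12303 - ((289 - 8709) - 1/8882) = -12303 - (-8420 - 1/8882) = -12303 - 1*(-74786441/8882) = -12303 + 74786441/8882 = -34488805/8882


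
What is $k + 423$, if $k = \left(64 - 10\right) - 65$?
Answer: $412$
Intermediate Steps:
$k = -11$ ($k = \left(64 - 10\right) - 65 = 54 - 65 = -11$)
$k + 423 = -11 + 423 = 412$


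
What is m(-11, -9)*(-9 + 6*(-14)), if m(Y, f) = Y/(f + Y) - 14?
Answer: 25017/20 ≈ 1250.8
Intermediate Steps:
m(Y, f) = -14 + Y/(Y + f) (m(Y, f) = Y/(Y + f) - 14 = -14 + Y/(Y + f))
m(-11, -9)*(-9 + 6*(-14)) = ((-14*(-9) - 13*(-11))/(-11 - 9))*(-9 + 6*(-14)) = ((126 + 143)/(-20))*(-9 - 84) = -1/20*269*(-93) = -269/20*(-93) = 25017/20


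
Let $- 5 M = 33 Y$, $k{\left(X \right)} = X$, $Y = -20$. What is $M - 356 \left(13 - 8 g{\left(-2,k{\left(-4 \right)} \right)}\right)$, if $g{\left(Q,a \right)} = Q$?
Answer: $-10192$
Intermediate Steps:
$M = 132$ ($M = - \frac{33 \left(-20\right)}{5} = \left(- \frac{1}{5}\right) \left(-660\right) = 132$)
$M - 356 \left(13 - 8 g{\left(-2,k{\left(-4 \right)} \right)}\right) = 132 - 356 \left(13 - -16\right) = 132 - 356 \left(13 + 16\right) = 132 - 10324 = -10192$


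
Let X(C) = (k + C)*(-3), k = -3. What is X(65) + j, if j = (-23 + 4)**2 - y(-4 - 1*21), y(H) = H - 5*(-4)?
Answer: 180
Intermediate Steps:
X(C) = 9 - 3*C (X(C) = (-3 + C)*(-3) = 9 - 3*C)
y(H) = 20 + H (y(H) = H - 1*(-20) = H + 20 = 20 + H)
j = 366 (j = (-23 + 4)**2 - (20 + (-4 - 1*21)) = (-19)**2 - (20 + (-4 - 21)) = 361 - (20 - 25) = 361 - 1*(-5) = 361 + 5 = 366)
X(65) + j = (9 - 3*65) + 366 = (9 - 195) + 366 = -186 + 366 = 180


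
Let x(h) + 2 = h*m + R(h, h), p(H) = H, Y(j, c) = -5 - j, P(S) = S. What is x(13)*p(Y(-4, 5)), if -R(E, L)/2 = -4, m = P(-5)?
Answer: 59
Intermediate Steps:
m = -5
R(E, L) = 8 (R(E, L) = -2*(-4) = 8)
x(h) = 6 - 5*h (x(h) = -2 + (h*(-5) + 8) = -2 + (-5*h + 8) = -2 + (8 - 5*h) = 6 - 5*h)
x(13)*p(Y(-4, 5)) = (6 - 5*13)*(-5 - 1*(-4)) = (6 - 65)*(-5 + 4) = -59*(-1) = 59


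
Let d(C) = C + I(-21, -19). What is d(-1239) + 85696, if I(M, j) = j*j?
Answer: 84818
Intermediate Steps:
I(M, j) = j**2
d(C) = 361 + C (d(C) = C + (-19)**2 = C + 361 = 361 + C)
d(-1239) + 85696 = (361 - 1239) + 85696 = -878 + 85696 = 84818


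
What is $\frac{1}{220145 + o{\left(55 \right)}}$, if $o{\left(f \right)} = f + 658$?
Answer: $\frac{1}{220858} \approx 4.5278 \cdot 10^{-6}$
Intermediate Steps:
$o{\left(f \right)} = 658 + f$
$\frac{1}{220145 + o{\left(55 \right)}} = \frac{1}{220145 + \left(658 + 55\right)} = \frac{1}{220145 + 713} = \frac{1}{220858}$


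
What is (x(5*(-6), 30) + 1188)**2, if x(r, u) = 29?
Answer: 1481089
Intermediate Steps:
(x(5*(-6), 30) + 1188)**2 = (29 + 1188)**2 = 1217**2 = 1481089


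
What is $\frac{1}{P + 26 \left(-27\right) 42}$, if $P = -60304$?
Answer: $- \frac{1}{89788} \approx -1.1137 \cdot 10^{-5}$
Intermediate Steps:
$\frac{1}{P + 26 \left(-27\right) 42} = \frac{1}{-60304 + 26 \left(-27\right) 42} = \frac{1}{-60304 - 29484} = \frac{1}{-89788} = - \frac{1}{89788}$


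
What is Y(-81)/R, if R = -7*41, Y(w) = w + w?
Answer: 162/287 ≈ 0.56446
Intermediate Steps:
Y(w) = 2*w
R = -287
Y(-81)/R = (2*(-81))/(-287) = -162*(-1/287) = 162/287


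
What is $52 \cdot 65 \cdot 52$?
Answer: $175760$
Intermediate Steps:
$52 \cdot 65 \cdot 52 = 3380 \cdot 52 = 175760$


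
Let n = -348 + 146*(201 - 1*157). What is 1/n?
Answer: 1/6076 ≈ 0.00016458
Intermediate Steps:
n = 6076 (n = -348 + 146*(201 - 157) = -348 + 146*44 = -348 + 6424 = 6076)
1/n = 1/6076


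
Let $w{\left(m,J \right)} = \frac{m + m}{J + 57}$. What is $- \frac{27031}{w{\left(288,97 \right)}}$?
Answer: $- \frac{2081387}{288} \approx -7227.0$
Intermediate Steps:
$w{\left(m,J \right)} = \frac{2 m}{57 + J}$
$- \frac{27031}{w{\left(288,97 \right)}} = - \frac{27031}{2 \cdot 288 \frac{1}{57 + 97}} = - \frac{27031}{2 \cdot 288 \cdot \frac{1}{154}} = - \frac{27031}{\frac{288}{77}} = \left(-27031\right) \frac{77}{288} = - \frac{2081387}{288}$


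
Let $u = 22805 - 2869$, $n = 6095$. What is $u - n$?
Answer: $13841$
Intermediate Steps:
$u = 19936$
$u - n = 19936 - 6095 = 13841$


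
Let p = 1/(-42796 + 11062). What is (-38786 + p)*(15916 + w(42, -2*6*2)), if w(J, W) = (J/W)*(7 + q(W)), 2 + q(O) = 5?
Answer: -4348539790025/7052 ≈ -6.1664e+8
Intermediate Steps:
q(O) = 3 (q(O) = -2 + 5 = 3)
p = -1/31734 (p = 1/(-31734) = -1/31734 ≈ -3.1512e-5)
w(J, W) = 10*J/W (w(J, W) = (J/W)*(7 + 3) = (J/W)*10 = 10*J/W)
(-38786 + p)*(15916 + w(42, -2*6*2)) = (-38786 - 1/31734)*(15916 + 10*42/(-2*6*2)) = -1230834925*(15916 + 10*42/(-12*2))/31734 = -1230834925*(15916 + 10*42/(-24))/31734 = -1230834925*(15916 + 10*42*(-1/24))/31734 = -1230834925*(15916 - 35/2)/31734 = -1230834925/31734*31797/2 = -4348539790025/7052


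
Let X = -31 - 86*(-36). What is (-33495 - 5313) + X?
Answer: -35743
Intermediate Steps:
X = 3065 (X = -31 + 3096 = 3065)
(-33495 - 5313) + X = (-33495 - 5313) + 3065 = -38808 + 3065 = -35743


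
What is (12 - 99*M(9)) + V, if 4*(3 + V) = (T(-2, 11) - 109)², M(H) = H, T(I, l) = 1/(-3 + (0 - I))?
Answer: 2143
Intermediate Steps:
T(I, l) = 1/(-3 - I)
V = 3022 (V = -3 + (-1/(3 - 2) - 109)²/4 = -3 + (-1/1 - 109)²/4 = -3 + (-1*1 - 109)²/4 = -3 + (-1 - 109)²/4 = -3 + (¼)*(-110)² = -3 + (¼)*12100 = -3 + 3025 = 3022)
(12 - 99*M(9)) + V = (12 - 99*9) + 3022 = (12 - 891) + 3022 = -879 + 3022 = 2143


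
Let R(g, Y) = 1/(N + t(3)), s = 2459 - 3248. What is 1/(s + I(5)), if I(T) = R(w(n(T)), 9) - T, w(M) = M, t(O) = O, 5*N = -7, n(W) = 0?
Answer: -8/6347 ≈ -0.0012604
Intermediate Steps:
N = -7/5 (N = (⅕)*(-7) = -7/5 ≈ -1.4000)
s = -789
R(g, Y) = 5/8 (R(g, Y) = 1/(-7/5 + 3) = 1/(8/5) = 5/8)
I(T) = 5/8 - T
1/(s + I(5)) = 1/(-789 + (5/8 - 1*5)) = 1/(-789 + (5/8 - 5)) = 1/(-789 - 35/8) = 1/(-6347/8) = -8/6347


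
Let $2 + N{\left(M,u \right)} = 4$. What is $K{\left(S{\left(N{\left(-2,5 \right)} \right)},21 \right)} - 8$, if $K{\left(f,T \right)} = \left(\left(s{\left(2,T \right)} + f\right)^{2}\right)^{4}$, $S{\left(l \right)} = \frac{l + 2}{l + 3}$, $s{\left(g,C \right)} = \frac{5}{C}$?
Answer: $- \frac{98270809086223079}{14774554437890625} \approx -6.6514$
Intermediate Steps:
$N{\left(M,u \right)} = 2$ ($N{\left(M,u \right)} = -2 + 4 = 2$)
$S{\left(l \right)} = \frac{2 + l}{3 + l}$
$K{\left(f,T \right)} = \left(f + \frac{5}{T}\right)^{8}$ ($K{\left(f,T \right)} = \left(\left(\frac{5}{T} + f\right)^{2}\right)^{4} = \left(\left(f + \frac{5}{T}\right)^{2}\right)^{4} = \left(f + \frac{5}{T}\right)^{8}$)
$K{\left(S{\left(N{\left(-2,5 \right)} \right)},21 \right)} - 8 = \frac{\left(5 + 21 \frac{2 + 2}{3 + 2}\right)^{8}}{37822859361} - 8 = \frac{\left(5 + 21 \cdot \frac{1}{5} \cdot 4\right)^{8}}{37822859361} - 8 = \frac{\left(5 + 21 \cdot \frac{4}{5}\right)^{8}}{37822859361} - 8 = \frac{\left(5 + \frac{84}{5}\right)^{8}}{37822859361} - 8 = \frac{\left(\frac{109}{5}\right)^{8}}{37822859361} - 8 = \frac{1}{37822859361} \cdot \frac{19925626416901921}{390625} - 8 = \frac{19925626416901921}{14774554437890625} - 8 = - \frac{98270809086223079}{14774554437890625}$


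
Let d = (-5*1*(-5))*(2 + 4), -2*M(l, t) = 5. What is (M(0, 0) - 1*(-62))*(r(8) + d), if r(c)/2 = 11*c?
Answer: 19397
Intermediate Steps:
M(l, t) = -5/2 (M(l, t) = -1/2*5 = -5/2)
r(c) = 22*c (r(c) = 2*(11*c) = 22*c)
d = 150 (d = -5*(-5)*6 = 25*6 = 150)
(M(0, 0) - 1*(-62))*(r(8) + d) = (-5/2 - 1*(-62))*(22*8 + 150) = (-5/2 + 62)*(176 + 150) = (119/2)*326 = 19397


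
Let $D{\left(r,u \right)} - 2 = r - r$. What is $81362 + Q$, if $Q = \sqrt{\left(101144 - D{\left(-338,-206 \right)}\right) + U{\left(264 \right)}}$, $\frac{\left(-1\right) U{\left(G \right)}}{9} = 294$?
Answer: $81362 + 72 \sqrt{19} \approx 81676.0$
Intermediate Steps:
$D{\left(r,u \right)} = 2$ ($D{\left(r,u \right)} = 2 + \left(r - r\right) = 2 + 0 = 2$)
$U{\left(G \right)} = -2646$ ($U{\left(G \right)} = \left(-9\right) 294 = -2646$)
$Q = 72 \sqrt{19}$ ($Q = \sqrt{\left(101144 - 2\right) - 2646} = \sqrt{101142 - 2646} = \sqrt{98496} = 72 \sqrt{19} \approx 313.84$)
$81362 + Q = 81362 + 72 \sqrt{19}$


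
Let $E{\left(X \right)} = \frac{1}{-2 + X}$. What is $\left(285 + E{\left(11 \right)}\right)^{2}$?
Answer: $\frac{6584356}{81} \approx 81288.0$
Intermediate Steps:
$\left(285 + E{\left(11 \right)}\right)^{2} = \left(285 + \frac{1}{-2 + 11}\right)^{2} = \left(285 + \frac{1}{9}\right)^{2} = \left(\frac{2566}{9}\right)^{2} = \frac{6584356}{81}$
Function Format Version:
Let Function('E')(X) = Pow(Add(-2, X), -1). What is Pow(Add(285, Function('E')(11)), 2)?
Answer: Rational(6584356, 81) ≈ 81288.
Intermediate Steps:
Pow(Add(285, Function('E')(11)), 2) = Pow(Add(285, Pow(Add(-2, 11), -1)), 2) = Pow(Add(285, Pow(9, -1)), 2) = Pow(Add(285, Rational(1, 9)), 2) = Pow(Rational(2566, 9), 2) = Rational(6584356, 81)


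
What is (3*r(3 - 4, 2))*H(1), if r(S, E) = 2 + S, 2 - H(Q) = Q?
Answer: 3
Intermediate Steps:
H(Q) = 2 - Q
(3*r(3 - 4, 2))*H(1) = (3*(2 + (3 - 4)))*(2 - 1*1) = (3*(2 - 1))*(2 - 1) = (3*1)*1 = 3*1 = 3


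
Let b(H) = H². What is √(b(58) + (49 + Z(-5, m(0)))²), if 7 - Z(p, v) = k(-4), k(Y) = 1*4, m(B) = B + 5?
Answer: 2*√1517 ≈ 77.897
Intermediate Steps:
m(B) = 5 + B
k(Y) = 4
Z(p, v) = 3 (Z(p, v) = 7 - 1*4 = 7 - 4 = 3)
√(b(58) + (49 + Z(-5, m(0)))²) = √(58² + (49 + 3)²) = √(3364 + 52²) = √(3364 + 2704) = √6068 = 2*√1517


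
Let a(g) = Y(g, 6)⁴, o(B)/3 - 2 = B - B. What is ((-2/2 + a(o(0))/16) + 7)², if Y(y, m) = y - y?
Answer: 36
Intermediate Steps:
o(B) = 6 (o(B) = 6 + 3*(B - B) = 6 + 3*0 = 6 + 0 = 6)
Y(y, m) = 0
a(g) = 0 (a(g) = 0⁴ = 0)
((-2/2 + a(o(0))/16) + 7)² = ((-2/2 + 0/16) + 7)² = ((-2*½ + 0*(1/16)) + 7)² = ((-1 + 0) + 7)² = (-1 + 7)² = 6² = 36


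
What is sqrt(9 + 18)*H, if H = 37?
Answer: 111*sqrt(3) ≈ 192.26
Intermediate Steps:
sqrt(9 + 18)*H = sqrt(9 + 18)*37 = sqrt(27)*37 = (3*sqrt(3))*37 = 111*sqrt(3)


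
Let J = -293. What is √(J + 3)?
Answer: I*√290 ≈ 17.029*I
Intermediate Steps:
√(J + 3) = √(-293 + 3) = √(-290) = I*√290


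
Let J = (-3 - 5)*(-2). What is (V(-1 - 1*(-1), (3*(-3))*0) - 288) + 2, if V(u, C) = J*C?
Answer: -286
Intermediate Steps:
J = 16 (J = -8*(-2) = 16)
V(u, C) = 16*C
(V(-1 - 1*(-1), (3*(-3))*0) - 288) + 2 = (16*((3*(-3))*0) - 288) + 2 = (16*(-9*0) - 288) + 2 = (16*0 - 288) + 2 = (0 - 288) + 2 = -288 + 2 = -286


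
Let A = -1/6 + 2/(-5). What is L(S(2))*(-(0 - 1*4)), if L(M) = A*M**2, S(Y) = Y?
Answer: -136/15 ≈ -9.0667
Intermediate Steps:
A = -17/30 (A = -1*1/6 + 2*(-1/5) = -1/6 - 2/5 = -17/30 ≈ -0.56667)
L(M) = -17*M**2/30
L(S(2))*(-(0 - 1*4)) = (-17/30*2**2)*(-(0 - 1*4)) = (-17/30*4)*(-(0 - 4)) = -(-34)*(-4)/15 = -34/15*4 = -136/15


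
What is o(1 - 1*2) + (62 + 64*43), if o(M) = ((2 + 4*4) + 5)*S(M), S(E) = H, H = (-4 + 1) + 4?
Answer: 2837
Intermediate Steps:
H = 1 (H = -3 + 4 = 1)
S(E) = 1
o(M) = 23 (o(M) = ((2 + 4*4) + 5)*1 = ((2 + 16) + 5)*1 = (18 + 5)*1 = 23*1 = 23)
o(1 - 1*2) + (62 + 64*43) = 23 + (62 + 64*43) = 23 + (62 + 2752) = 23 + 2814 = 2837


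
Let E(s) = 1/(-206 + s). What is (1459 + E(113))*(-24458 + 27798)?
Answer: 453191240/93 ≈ 4.8730e+6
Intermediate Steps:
(1459 + E(113))*(-24458 + 27798) = (1459 + 1/(-206 + 113))*(-24458 + 27798) = (1459 + 1/(-93))*3340 = (1459 - 1/93)*3340 = (135686/93)*3340 = 453191240/93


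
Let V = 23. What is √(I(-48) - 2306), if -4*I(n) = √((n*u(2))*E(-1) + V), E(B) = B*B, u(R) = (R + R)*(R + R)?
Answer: √(-9224 - I*√745)/2 ≈ 0.071049 - 48.021*I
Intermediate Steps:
u(R) = 4*R² (u(R) = (2*R)*(2*R) = 4*R²)
E(B) = B²
I(n) = -√(23 + 16*n)/4 (I(n) = -√((n*(4*2²))*(-1)² + 23)/4 = -√((n*(4*4))*1 + 23)/4 = -√((n*16)*1 + 23)/4 = -√((16*n)*1 + 23)/4 = -√(16*n + 23)/4 = -√(23 + 16*n)/4)
√(I(-48) - 2306) = √(-√(23 + 16*(-48))/4 - 2306) = √(-√(23 - 768)/4 - 2306) = √(-I*√745/4 - 2306) = √(-2306 - I*√745/4)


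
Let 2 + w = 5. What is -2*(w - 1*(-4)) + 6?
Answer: -8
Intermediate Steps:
w = 3 (w = -2 + 5 = 3)
-2*(w - 1*(-4)) + 6 = -2*(3 - 1*(-4)) + 6 = -2*(3 + 4) + 6 = -2*7 + 6 = -14 + 6 = -8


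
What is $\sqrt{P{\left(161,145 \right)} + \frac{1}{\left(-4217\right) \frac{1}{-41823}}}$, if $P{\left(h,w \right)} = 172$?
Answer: $\frac{\sqrt{3235058899}}{4217} \approx 13.488$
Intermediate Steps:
$\sqrt{P{\left(161,145 \right)} + \frac{1}{\left(-4217\right) \frac{1}{-41823}}} = \sqrt{172 + \frac{1}{\left(-4217\right) \frac{1}{-41823}}} = \sqrt{172 + \frac{1}{\left(-4217\right) \left(- \frac{1}{41823}\right)}} = \sqrt{172 + \frac{1}{\frac{4217}{41823}}} = \sqrt{172 + \frac{41823}{4217}} = \sqrt{\frac{767147}{4217}} = \frac{\sqrt{3235058899}}{4217}$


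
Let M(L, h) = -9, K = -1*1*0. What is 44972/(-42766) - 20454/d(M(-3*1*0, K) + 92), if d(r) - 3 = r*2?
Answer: -441168016/3613727 ≈ -122.08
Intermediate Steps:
K = 0 (K = -1*0 = 0)
d(r) = 3 + 2*r (d(r) = 3 + r*2 = 3 + 2*r)
44972/(-42766) - 20454/d(M(-3*1*0, K) + 92) = 44972/(-42766) - 20454/(3 + 2*(-9 + 92)) = 44972*(-1/42766) - 20454/(3 + 2*83) = -22486/21383 - 20454/(3 + 166) = -22486/21383 - 20454/169 = -441168016/3613727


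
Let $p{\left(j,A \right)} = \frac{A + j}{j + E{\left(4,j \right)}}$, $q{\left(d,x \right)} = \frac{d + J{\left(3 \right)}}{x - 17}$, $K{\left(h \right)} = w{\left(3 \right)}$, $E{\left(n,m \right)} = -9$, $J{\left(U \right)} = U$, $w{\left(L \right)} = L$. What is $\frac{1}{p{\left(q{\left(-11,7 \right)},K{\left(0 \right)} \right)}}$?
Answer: $- \frac{41}{19} \approx -2.1579$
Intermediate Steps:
$K{\left(h \right)} = 3$
$q{\left(d,x \right)} = \frac{3 + d}{-17 + x}$ ($q{\left(d,x \right)} = \frac{d + 3}{x - 17} = \frac{3 + d}{-17 + x}$)
$p{\left(j,A \right)} = \frac{A + j}{-9 + j}$ ($p{\left(j,A \right)} = \frac{A + j}{j - 9} = \frac{A + j}{-9 + j}$)
$\frac{1}{p{\left(q{\left(-11,7 \right)},K{\left(0 \right)} \right)}} = \frac{1}{\frac{1}{-9 + \frac{3 - 11}{-17 + 7}} \left(3 + \frac{3 - 11}{-17 + 7}\right)} = \frac{1}{\frac{1}{-9 + \frac{1}{-10} \left(-8\right)} \left(3 + \frac{1}{-10} \left(-8\right)\right)} = \frac{1}{\frac{1}{-9 - - \frac{4}{5}} \left(3 - - \frac{4}{5}\right)} = \frac{1}{\frac{1}{-9 + \frac{4}{5}} \left(3 + \frac{4}{5}\right)} = \frac{1}{\frac{1}{- \frac{41}{5}} \cdot \frac{19}{5}} = \frac{1}{\left(- \frac{5}{41}\right) \frac{19}{5}} = \frac{1}{- \frac{19}{41}} = - \frac{41}{19}$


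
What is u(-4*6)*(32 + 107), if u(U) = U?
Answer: -3336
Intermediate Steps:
u(-4*6)*(32 + 107) = (-4*6)*(32 + 107) = -24*139 = -3336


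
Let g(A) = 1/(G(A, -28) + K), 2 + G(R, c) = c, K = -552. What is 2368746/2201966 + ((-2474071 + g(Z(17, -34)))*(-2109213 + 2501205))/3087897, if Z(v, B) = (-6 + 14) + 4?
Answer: -103571489657981844631/329773043966847 ≈ -3.1407e+5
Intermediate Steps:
Z(v, B) = 12 (Z(v, B) = 8 + 4 = 12)
G(R, c) = -2 + c
g(A) = -1/582 (g(A) = 1/((-2 - 28) - 552) = 1/(-30 - 552) = 1/(-582) = -1/582)
2368746/2201966 + ((-2474071 + g(Z(17, -34)))*(-2109213 + 2501205))/3087897 = 2368746/2201966 + ((-2474071 - 1/582)*(-2109213 + 2501205))/3087897 = 2368746*(1/2201966) - 1439909323/582*391992*(1/3087897) = 1184373/1100983 - 94072155890236/97*1/3087897 = 1184373/1100983 - 94072155890236/299526009 = -103571489657981844631/329773043966847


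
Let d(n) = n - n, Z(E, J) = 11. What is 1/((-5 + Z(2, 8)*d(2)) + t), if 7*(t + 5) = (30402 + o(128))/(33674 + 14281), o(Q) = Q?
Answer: -67137/665264 ≈ -0.10092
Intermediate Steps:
d(n) = 0
t = -329579/67137 (t = -5 + ((30402 + 128)/(33674 + 14281))/7 = -5 + (30530/47955)/7 = -5 + (30530*(1/47955))/7 = -5 + (1/7)*(6106/9591) = -5 + 6106/67137 = -329579/67137 ≈ -4.9090)
1/((-5 + Z(2, 8)*d(2)) + t) = 1/((-5 + 11*0) - 329579/67137) = 1/((-5 + 0) - 329579/67137) = 1/(-5 - 329579/67137) = 1/(-665264/67137) = -67137/665264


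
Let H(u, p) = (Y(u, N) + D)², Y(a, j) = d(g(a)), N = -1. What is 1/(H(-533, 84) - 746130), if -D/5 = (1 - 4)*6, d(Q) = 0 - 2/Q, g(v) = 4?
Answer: -4/2952479 ≈ -1.3548e-6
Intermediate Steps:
d(Q) = -2/Q (d(Q) = 0 - 2/Q = -2/Q)
Y(a, j) = -½ (Y(a, j) = -2/4 = -2*¼ = -½)
D = 90 (D = -5*(1 - 4)*6 = -(-15)*6 = -5*(-18) = 90)
H(u, p) = 32041/4 (H(u, p) = (-½ + 90)² = (179/2)² = 32041/4)
1/(H(-533, 84) - 746130) = 1/(32041/4 - 746130) = 1/(-2952479/4) = -4/2952479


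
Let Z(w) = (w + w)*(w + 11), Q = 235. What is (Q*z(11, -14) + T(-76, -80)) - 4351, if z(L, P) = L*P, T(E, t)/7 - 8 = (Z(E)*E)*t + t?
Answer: 420451755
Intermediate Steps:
Z(w) = 2*w*(11 + w) (Z(w) = (2*w)*(11 + w) = 2*w*(11 + w))
T(E, t) = 56 + 7*t + 14*t*E**2*(11 + E) (T(E, t) = 56 + 7*(((2*E*(11 + E))*E)*t + t) = 56 + 7*((2*E**2*(11 + E))*t + t) = 56 + 7*(2*t*E**2*(11 + E) + t) = 56 + 7*(t + 2*t*E**2*(11 + E)) = 56 + (7*t + 14*t*E**2*(11 + E)) = 56 + 7*t + 14*t*E**2*(11 + E))
(Q*z(11, -14) + T(-76, -80)) - 4351 = (235*(11*(-14)) + (56 + 7*(-80) + 14*(-80)*(-76)**2*(11 - 76))) - 4351 = (235*(-154) + (56 - 560 + 14*(-80)*5776*(-65))) - 4351 = (-36190 + (56 - 560 + 420492800)) - 4351 = (-36190 + 420492296) - 4351 = 420456106 - 4351 = 420451755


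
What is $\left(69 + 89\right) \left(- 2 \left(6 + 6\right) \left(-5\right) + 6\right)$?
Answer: $19908$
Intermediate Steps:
$\left(69 + 89\right) \left(- 2 \left(6 + 6\right) \left(-5\right) + 6\right) = 158 \left(- 2 \cdot 12 \left(-5\right) + 6\right) = 158 \left(\left(-2\right) \left(-60\right) + 6\right) = 158 \left(120 + 6\right) = 158 \cdot 126 = 19908$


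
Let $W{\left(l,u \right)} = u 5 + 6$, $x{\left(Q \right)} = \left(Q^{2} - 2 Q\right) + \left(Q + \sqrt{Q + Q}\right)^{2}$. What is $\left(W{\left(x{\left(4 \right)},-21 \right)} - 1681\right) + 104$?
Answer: $-1676$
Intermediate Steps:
$x{\left(Q \right)} = Q^{2} + \left(Q + \sqrt{2} \sqrt{Q}\right)^{2} - 2 Q$ ($x{\left(Q \right)} = \left(Q^{2} - 2 Q\right) + \left(Q + \sqrt{2 Q}\right)^{2} = \left(Q^{2} - 2 Q\right) + \left(Q + \sqrt{2} \sqrt{Q}\right)^{2} = Q^{2} + \left(Q + \sqrt{2} \sqrt{Q}\right)^{2} - 2 Q$)
$W{\left(l,u \right)} = 6 + 5 u$ ($W{\left(l,u \right)} = 5 u + 6 = 6 + 5 u$)
$\left(W{\left(x{\left(4 \right)},-21 \right)} - 1681\right) + 104 = \left(\left(6 + 5 \left(-21\right)\right) - 1681\right) + 104 = \left(\left(6 - 105\right) - 1681\right) + 104 = \left(-99 - 1681\right) + 104 = -1780 + 104 = -1676$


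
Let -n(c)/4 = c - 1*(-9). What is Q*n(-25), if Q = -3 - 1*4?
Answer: -448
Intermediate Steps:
n(c) = -36 - 4*c (n(c) = -4*(c - 1*(-9)) = -4*(c + 9) = -4*(9 + c) = -36 - 4*c)
Q = -7 (Q = -3 - 4 = -7)
Q*n(-25) = -7*(-36 - 4*(-25)) = -7*(-36 + 100) = -7*64 = -448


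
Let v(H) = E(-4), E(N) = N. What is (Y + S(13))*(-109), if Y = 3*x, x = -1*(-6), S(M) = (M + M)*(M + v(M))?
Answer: -27468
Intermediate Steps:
v(H) = -4
S(M) = 2*M*(-4 + M) (S(M) = (M + M)*(M - 4) = (2*M)*(-4 + M) = 2*M*(-4 + M))
x = 6
Y = 18 (Y = 3*6 = 18)
(Y + S(13))*(-109) = (18 + 2*13*(-4 + 13))*(-109) = (18 + 2*13*9)*(-109) = (18 + 234)*(-109) = 252*(-109) = -27468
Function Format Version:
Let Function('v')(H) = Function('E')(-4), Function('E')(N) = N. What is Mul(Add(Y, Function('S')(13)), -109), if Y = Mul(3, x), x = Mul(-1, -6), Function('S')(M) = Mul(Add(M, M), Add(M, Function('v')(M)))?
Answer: -27468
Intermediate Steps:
Function('v')(H) = -4
Function('S')(M) = Mul(2, M, Add(-4, M)) (Function('S')(M) = Mul(Add(M, M), Add(M, -4)) = Mul(Mul(2, M), Add(-4, M)) = Mul(2, M, Add(-4, M)))
x = 6
Y = 18 (Y = Mul(3, 6) = 18)
Mul(Add(Y, Function('S')(13)), -109) = Mul(Add(18, Mul(2, 13, Add(-4, 13))), -109) = Mul(Add(18, Mul(2, 13, 9)), -109) = Mul(Add(18, 234), -109) = Mul(252, -109) = -27468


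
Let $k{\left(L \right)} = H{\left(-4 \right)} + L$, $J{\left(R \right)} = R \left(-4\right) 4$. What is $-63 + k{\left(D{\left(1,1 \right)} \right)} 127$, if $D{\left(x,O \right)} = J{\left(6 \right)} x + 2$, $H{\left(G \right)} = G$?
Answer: $-12509$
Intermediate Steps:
$J{\left(R \right)} = - 16 R$ ($J{\left(R \right)} = - 4 R 4 = - 16 R$)
$D{\left(x,O \right)} = 2 - 96 x$ ($D{\left(x,O \right)} = \left(-16\right) 6 x + 2 = - 96 x + 2 = 2 - 96 x$)
$k{\left(L \right)} = -4 + L$
$-63 + k{\left(D{\left(1,1 \right)} \right)} 127 = -63 + \left(-4 + \left(2 - 96\right)\right) 127 = -63 + \left(-4 - 94\right) 127 = -63 - 12446 = -12509$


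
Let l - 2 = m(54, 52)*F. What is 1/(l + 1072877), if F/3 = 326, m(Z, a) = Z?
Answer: 1/1125691 ≈ 8.8834e-7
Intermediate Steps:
F = 978 (F = 3*326 = 978)
l = 52814 (l = 2 + 54*978 = 2 + 52812 = 52814)
1/(l + 1072877) = 1/(52814 + 1072877) = 1/1125691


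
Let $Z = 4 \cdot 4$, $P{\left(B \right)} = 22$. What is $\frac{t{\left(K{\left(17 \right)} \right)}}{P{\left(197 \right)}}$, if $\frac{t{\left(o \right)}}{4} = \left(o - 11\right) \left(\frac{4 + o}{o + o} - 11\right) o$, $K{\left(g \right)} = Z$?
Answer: $- \frac{1660}{11} \approx -150.91$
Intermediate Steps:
$Z = 16$
$K{\left(g \right)} = 16$
$t{\left(o \right)} = 4 o \left(-11 + o\right) \left(-11 + \frac{4 + o}{2 o}\right)$ ($t{\left(o \right)} = 4 \left(o - 11\right) \left(\frac{4 + o}{o + o} - 11\right) o = 4 \left(-11 + o\right) \left(\frac{4 + o}{2 o} - 11\right) o = 4 \left(-11 + o\right) \left(-11 + \frac{4 + o}{2 o}\right) o = 4 o \left(-11 + o\right) \left(-11 + \frac{4 + o}{2 o}\right)$)
$\frac{t{\left(K{\left(17 \right)} \right)}}{P{\left(197 \right)}} = \frac{-88 - 42 \cdot 16^{2} + 470 \cdot 16}{22} = \left(-88 - 10752 + 7520\right) \frac{1}{22} = \left(-3320\right) \frac{1}{22} = - \frac{1660}{11}$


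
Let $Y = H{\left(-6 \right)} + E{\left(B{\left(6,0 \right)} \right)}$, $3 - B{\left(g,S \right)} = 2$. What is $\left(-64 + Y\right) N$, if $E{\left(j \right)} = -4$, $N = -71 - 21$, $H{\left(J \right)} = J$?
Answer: $6808$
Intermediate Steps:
$N = -92$
$B{\left(g,S \right)} = 1$ ($B{\left(g,S \right)} = 3 - 2 = 1$)
$Y = -10$ ($Y = -6 - 4 = -10$)
$\left(-64 + Y\right) N = \left(-64 - 10\right) \left(-92\right) = \left(-74\right) \left(-92\right) = 6808$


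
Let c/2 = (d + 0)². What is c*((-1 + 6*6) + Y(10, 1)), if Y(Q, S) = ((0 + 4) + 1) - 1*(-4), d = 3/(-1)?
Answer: 792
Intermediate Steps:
d = -3 (d = 3*(-1) = -3)
c = 18 (c = 2*(-3 + 0)² = 2*(-3)² = 2*9 = 18)
Y(Q, S) = 9 (Y(Q, S) = (4 + 1) + 4 = 5 + 4 = 9)
c*((-1 + 6*6) + Y(10, 1)) = 18*((-1 + 6*6) + 9) = 18*((-1 + 36) + 9) = 18*(35 + 9) = 18*44 = 792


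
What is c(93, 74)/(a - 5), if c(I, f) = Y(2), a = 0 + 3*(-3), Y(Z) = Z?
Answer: -1/7 ≈ -0.14286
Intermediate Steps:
a = -9 (a = 0 - 9 = -9)
c(I, f) = 2
c(93, 74)/(a - 5) = 2/(-9 - 5) = 2/(-14) = 2*(-1/14) = -1/7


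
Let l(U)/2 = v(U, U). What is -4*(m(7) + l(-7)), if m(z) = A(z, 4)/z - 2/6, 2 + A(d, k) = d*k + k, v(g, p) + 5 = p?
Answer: 1684/21 ≈ 80.190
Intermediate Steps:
v(g, p) = -5 + p
l(U) = -10 + 2*U (l(U) = 2*(-5 + U) = -10 + 2*U)
A(d, k) = -2 + k + d*k (A(d, k) = -2 + (d*k + k) = -2 + (k + d*k) = -2 + k + d*k)
m(z) = -⅓ + (2 + 4*z)/z (m(z) = (-2 + 4 + z*4)/z - 2/6 = (-2 + 4 + 4*z)/z - 2*⅙ = (2 + 4*z)/z - ⅓ = -⅓ + (2 + 4*z)/z)
-4*(m(7) + l(-7)) = -4*((11/3 + 2/7) + (-10 + 2*(-7))) = -4*((11/3 + 2*(⅐)) + (-10 - 14)) = -4*((11/3 + 2/7) - 24) = -4*(83/21 - 24) = -4*(-421/21) = 1684/21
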